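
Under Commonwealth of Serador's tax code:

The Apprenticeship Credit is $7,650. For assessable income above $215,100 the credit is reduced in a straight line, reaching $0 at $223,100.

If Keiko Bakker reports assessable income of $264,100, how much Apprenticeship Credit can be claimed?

Apprenticeship Credit: $264,100 is at or above $223,100, so the credit is $0.

$0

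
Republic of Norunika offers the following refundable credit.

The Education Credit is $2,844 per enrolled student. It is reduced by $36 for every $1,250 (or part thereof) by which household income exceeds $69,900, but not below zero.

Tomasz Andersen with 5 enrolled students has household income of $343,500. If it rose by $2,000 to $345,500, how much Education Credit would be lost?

At $343,500 — base = 5 × $2,844 = $14,220. income exceeds $69,900 by $273,600, which is 219 full-or-partial $1,250 increments; reduction = 219 × $36 = $7,884, leaving $6,336.
At $345,500 — base = 5 × $2,844 = $14,220. income exceeds $69,900 by $275,600, which is 221 full-or-partial $1,250 increments; reduction = 221 × $36 = $7,956, leaving $6,264.
Lost: $6,336 − $6,264 = $72.

$72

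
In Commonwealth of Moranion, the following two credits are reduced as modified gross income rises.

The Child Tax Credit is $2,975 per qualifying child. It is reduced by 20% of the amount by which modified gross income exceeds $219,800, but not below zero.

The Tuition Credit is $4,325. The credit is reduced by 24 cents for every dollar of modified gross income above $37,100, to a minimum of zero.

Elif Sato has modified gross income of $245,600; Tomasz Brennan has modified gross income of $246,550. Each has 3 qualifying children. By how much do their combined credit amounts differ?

$190

Elif ($245,600): Child Tax Credit: base = 3 × $2,975 = $8,925. 20% of the $25,800 excess over $219,800 is $5,160; credit = $8,925 − $5,160 = $3,765. Tuition Credit: 24% of the $208,500 excess over $37,100 is $50,040 ≥ base, so the credit is $0. total $3,765 + $0 = $3,765
Tomasz ($246,550): Child Tax Credit: base = 3 × $2,975 = $8,925. 20% of the $26,750 excess over $219,800 is $5,350; credit = $8,925 − $5,350 = $3,575. Tuition Credit: 24% of the $209,450 excess over $37,100 is $50,268 ≥ base, so the credit is $0. total $3,575 + $0 = $3,575
Difference: |$3,765 − $3,575| = $190.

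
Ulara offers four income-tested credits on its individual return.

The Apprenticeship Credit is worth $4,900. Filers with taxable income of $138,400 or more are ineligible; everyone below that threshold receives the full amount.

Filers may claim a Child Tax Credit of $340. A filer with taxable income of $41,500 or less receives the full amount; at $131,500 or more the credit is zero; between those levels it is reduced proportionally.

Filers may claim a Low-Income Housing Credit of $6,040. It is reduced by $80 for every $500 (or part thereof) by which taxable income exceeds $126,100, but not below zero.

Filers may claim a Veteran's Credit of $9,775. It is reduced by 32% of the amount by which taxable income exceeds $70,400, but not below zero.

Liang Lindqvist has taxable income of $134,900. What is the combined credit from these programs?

$9,500

Apprenticeship Credit: $134,900 is below the $138,400 cutoff, so the full $4,900 applies.
Child Tax Credit: $134,900 is at or above $131,500, so the credit is $0.
Low-Income Housing Credit: income exceeds $126,100 by $8,800, which is 18 full-or-partial $500 increments; reduction = 18 × $80 = $1,440, leaving $4,600.
Veteran's Credit: 32% of the $64,500 excess over $70,400 is $20,640 ≥ base, so the credit is $0.
Total: $4,900 + $0 + $4,600 + $0 = $9,500.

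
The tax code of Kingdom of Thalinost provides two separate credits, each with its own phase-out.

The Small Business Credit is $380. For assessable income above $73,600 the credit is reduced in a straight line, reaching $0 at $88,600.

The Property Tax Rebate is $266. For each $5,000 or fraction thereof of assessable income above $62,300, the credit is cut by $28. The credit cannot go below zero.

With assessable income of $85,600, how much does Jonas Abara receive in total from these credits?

Small Business Credit: $85,600 is $12,000 into a $15,000 phase-out range, leaving 3,000/15,000 of the credit: $380 × 3,000/15,000 = $76.
Property Tax Rebate: income exceeds $62,300 by $23,300, which is 5 full-or-partial $5,000 increments; reduction = 5 × $28 = $140, leaving $126.
Total: $76 + $126 = $202.

$202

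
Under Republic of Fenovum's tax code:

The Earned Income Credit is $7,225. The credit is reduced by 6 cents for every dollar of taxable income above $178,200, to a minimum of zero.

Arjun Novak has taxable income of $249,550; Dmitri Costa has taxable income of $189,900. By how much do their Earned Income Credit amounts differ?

Arjun ($249,550): Earned Income Credit: 6% of the $71,350 excess over $178,200 is $4,281; credit = $7,225 − $4,281 = $2,944.
Dmitri ($189,900): Earned Income Credit: 6% of the $11,700 excess over $178,200 is $702; credit = $7,225 − $702 = $6,523.
Difference: |$2,944 − $6,523| = $3,579.

$3,579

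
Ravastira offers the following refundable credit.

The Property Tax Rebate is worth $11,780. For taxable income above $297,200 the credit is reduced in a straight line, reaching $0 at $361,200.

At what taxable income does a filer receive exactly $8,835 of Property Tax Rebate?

$8,835 is 8,835/11,780 of the full $11,780, so 2,945/11,780 of the $64,000 range has been used: income = $297,200 + $64,000 × 2,945/11,780 = $313,200.

$313,200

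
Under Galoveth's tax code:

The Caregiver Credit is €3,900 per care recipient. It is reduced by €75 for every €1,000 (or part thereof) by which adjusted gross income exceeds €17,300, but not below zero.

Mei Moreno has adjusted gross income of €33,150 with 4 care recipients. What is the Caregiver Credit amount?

€14,400

Caregiver Credit: base = 4 × €3,900 = €15,600. income exceeds €17,300 by €15,850, which is 16 full-or-partial €1,000 increments; reduction = 16 × €75 = €1,200, leaving €14,400.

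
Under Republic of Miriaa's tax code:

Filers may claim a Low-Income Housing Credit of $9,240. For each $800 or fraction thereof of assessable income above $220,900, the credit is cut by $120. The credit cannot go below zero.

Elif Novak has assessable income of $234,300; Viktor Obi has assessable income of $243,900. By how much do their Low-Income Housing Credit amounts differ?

Elif ($234,300): Low-Income Housing Credit: income exceeds $220,900 by $13,400, which is 17 full-or-partial $800 increments; reduction = 17 × $120 = $2,040, leaving $7,200.
Viktor ($243,900): Low-Income Housing Credit: income exceeds $220,900 by $23,000, which is 29 full-or-partial $800 increments; reduction = 29 × $120 = $3,480, leaving $5,760.
Difference: |$7,200 − $5,760| = $1,440.

$1,440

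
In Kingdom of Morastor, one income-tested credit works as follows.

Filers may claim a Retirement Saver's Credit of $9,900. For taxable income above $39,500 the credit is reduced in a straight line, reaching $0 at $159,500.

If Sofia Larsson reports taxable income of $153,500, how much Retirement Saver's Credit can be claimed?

$495

Retirement Saver's Credit: $153,500 is $114,000 into a $120,000 phase-out range, leaving 6,000/120,000 of the credit: $9,900 × 6,000/120,000 = $495.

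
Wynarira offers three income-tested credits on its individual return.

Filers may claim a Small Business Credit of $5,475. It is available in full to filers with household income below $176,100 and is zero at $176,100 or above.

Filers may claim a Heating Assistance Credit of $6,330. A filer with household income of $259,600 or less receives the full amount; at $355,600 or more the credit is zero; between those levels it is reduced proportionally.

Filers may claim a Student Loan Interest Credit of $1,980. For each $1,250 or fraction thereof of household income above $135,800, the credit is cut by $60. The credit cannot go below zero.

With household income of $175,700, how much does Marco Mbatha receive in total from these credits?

Small Business Credit: $175,700 is below the $176,100 cutoff, so the full $5,475 applies.
Heating Assistance Credit: $175,700 is at or below the $259,600 threshold, so the full $6,330 applies.
Student Loan Interest Credit: income exceeds $135,800 by $39,900, which is 32 full-or-partial $1,250 increments; reduction = 32 × $60 = $1,920, leaving $60.
Total: $5,475 + $6,330 + $60 = $11,865.

$11,865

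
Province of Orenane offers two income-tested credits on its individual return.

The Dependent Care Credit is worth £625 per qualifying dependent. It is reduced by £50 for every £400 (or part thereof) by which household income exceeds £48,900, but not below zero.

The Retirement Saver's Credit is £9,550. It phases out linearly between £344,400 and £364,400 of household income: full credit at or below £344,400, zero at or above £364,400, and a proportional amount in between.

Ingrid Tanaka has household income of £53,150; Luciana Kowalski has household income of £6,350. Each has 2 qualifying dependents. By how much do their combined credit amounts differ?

Ingrid (£53,150): Dependent Care Credit: base = 2 × £625 = £1,250. income exceeds £48,900 by £4,250, which is 11 full-or-partial £400 increments; reduction = 11 × £50 = £550, leaving £700. Retirement Saver's Credit: £53,150 is at or below the £344,400 threshold, so the full £9,550 applies. total £700 + £9,550 = £10,250
Luciana (£6,350): Dependent Care Credit: base = 2 × £625 = £1,250. £6,350 is at or below the £48,900 threshold, so the full £1,250 applies. Retirement Saver's Credit: £6,350 is at or below the £344,400 threshold, so the full £9,550 applies. total £1,250 + £9,550 = £10,800
Difference: |£10,250 − £10,800| = £550.

£550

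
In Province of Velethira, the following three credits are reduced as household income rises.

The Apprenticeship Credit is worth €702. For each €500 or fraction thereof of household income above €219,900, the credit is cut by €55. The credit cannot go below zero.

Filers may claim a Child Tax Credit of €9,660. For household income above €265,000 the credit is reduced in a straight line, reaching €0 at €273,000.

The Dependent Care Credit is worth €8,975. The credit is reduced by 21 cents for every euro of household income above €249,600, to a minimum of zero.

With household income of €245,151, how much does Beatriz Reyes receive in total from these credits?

€18,635

Apprenticeship Credit: income exceeds €219,900 by €25,251 → 51 increments × €55 = €2,805 ≥ base, so the credit is €0.
Child Tax Credit: €245,151 is at or below the €265,000 threshold, so the full €9,660 applies.
Dependent Care Credit: €245,151 is at or below the €249,600 threshold, so the full €8,975 applies.
Total: €0 + €9,660 + €8,975 = €18,635.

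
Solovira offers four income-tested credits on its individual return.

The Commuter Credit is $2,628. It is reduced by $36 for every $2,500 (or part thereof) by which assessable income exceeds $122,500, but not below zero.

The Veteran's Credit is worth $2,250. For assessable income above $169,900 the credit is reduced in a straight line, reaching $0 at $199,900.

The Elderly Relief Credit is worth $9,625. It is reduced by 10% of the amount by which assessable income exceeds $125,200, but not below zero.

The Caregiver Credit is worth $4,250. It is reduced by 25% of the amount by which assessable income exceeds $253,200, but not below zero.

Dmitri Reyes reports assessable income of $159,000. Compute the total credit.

$14,833

Commuter Credit: income exceeds $122,500 by $36,500, which is 15 full-or-partial $2,500 increments; reduction = 15 × $36 = $540, leaving $2,088.
Veteran's Credit: $159,000 is at or below the $169,900 threshold, so the full $2,250 applies.
Elderly Relief Credit: 10% of the $33,800 excess over $125,200 is $3,380; credit = $9,625 − $3,380 = $6,245.
Caregiver Credit: $159,000 is at or below the $253,200 threshold, so the full $4,250 applies.
Total: $2,088 + $2,250 + $6,245 + $4,250 = $14,833.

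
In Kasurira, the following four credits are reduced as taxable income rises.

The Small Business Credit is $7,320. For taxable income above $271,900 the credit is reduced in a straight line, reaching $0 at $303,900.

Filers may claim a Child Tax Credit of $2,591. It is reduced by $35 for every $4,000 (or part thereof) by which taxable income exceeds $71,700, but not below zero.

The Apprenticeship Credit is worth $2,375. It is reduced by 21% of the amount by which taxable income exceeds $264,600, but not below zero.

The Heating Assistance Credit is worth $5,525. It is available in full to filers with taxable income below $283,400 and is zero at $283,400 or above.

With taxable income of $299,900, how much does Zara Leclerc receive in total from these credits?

Small Business Credit: $299,900 is $28,000 into a $32,000 phase-out range, leaving 4,000/32,000 of the credit: $7,320 × 4,000/32,000 = $915.
Child Tax Credit: income exceeds $71,700 by $228,200, which is 58 full-or-partial $4,000 increments; reduction = 58 × $35 = $2,030, leaving $561.
Apprenticeship Credit: 21% of the $35,300 excess over $264,600 is $7,413 ≥ base, so the credit is $0.
Heating Assistance Credit: $299,900 meets or exceeds the $283,400 cutoff, so the credit is $0.
Total: $915 + $561 + $0 + $0 = $1,476.

$1,476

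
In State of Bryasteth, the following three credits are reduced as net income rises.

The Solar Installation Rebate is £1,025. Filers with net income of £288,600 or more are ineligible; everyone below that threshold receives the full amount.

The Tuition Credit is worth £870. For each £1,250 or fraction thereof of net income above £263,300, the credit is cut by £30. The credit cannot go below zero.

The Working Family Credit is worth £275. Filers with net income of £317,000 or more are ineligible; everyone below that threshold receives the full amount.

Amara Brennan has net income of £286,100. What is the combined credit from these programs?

Solar Installation Rebate: £286,100 is below the £288,600 cutoff, so the full £1,025 applies.
Tuition Credit: income exceeds £263,300 by £22,800, which is 19 full-or-partial £1,250 increments; reduction = 19 × £30 = £570, leaving £300.
Working Family Credit: £286,100 is below the £317,000 cutoff, so the full £275 applies.
Total: £1,025 + £300 + £275 = £1,600.

£1,600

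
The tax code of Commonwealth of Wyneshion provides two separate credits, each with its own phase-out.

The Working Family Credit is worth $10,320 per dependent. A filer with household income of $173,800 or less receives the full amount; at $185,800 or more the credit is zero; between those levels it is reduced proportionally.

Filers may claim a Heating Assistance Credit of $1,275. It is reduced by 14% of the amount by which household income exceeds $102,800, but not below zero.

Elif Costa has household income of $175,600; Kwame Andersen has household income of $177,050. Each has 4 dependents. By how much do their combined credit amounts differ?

$4,988

Elif ($175,600): Working Family Credit: base = 4 × $10,320 = $41,280. $175,600 is $1,800 into a $12,000 phase-out range, leaving 10,200/12,000 of the credit: $41,280 × 10,200/12,000 = $35,088. Heating Assistance Credit: 14% of the $72,800 excess over $102,800 is $10,192 ≥ base, so the credit is $0. total $35,088 + $0 = $35,088
Kwame ($177,050): Working Family Credit: base = 4 × $10,320 = $41,280. $177,050 is $3,250 into a $12,000 phase-out range, leaving 8,750/12,000 of the credit: $41,280 × 8,750/12,000 = $30,100. Heating Assistance Credit: 14% of the $74,250 excess over $102,800 is $10,395 ≥ base, so the credit is $0. total $30,100 + $0 = $30,100
Difference: |$35,088 − $30,100| = $4,988.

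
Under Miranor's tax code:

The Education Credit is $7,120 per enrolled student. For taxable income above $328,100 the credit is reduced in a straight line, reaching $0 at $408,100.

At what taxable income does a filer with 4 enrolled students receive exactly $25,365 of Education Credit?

Full credit = 4 × $7,120 = $28,480.
$25,365 is 25,365/28,480 of the full $28,480, so 3,115/28,480 of the $80,000 range has been used: income = $328,100 + $80,000 × 3,115/28,480 = $336,850.

$336,850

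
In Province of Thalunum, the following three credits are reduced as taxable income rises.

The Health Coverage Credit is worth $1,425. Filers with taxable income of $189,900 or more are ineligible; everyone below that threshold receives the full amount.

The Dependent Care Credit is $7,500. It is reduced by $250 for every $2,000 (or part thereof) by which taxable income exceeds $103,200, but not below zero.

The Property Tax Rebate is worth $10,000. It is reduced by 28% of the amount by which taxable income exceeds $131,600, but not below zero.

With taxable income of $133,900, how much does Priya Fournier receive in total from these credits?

$14,281

Health Coverage Credit: $133,900 is below the $189,900 cutoff, so the full $1,425 applies.
Dependent Care Credit: income exceeds $103,200 by $30,700, which is 16 full-or-partial $2,000 increments; reduction = 16 × $250 = $4,000, leaving $3,500.
Property Tax Rebate: 28% of the $2,300 excess over $131,600 is $644; credit = $10,000 − $644 = $9,356.
Total: $1,425 + $3,500 + $9,356 = $14,281.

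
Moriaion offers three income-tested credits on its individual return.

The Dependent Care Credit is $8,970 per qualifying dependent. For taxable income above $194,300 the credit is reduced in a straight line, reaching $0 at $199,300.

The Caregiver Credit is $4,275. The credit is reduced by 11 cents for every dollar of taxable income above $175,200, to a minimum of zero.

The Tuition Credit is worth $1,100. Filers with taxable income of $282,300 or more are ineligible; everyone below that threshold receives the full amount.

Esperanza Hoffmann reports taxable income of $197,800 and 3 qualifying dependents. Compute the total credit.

$10,962

Dependent Care Credit: base = 3 × $8,970 = $26,910. $197,800 is $3,500 into a $5,000 phase-out range, leaving 1,500/5,000 of the credit: $26,910 × 1,500/5,000 = $8,073.
Caregiver Credit: 11% of the $22,600 excess over $175,200 is $2,486; credit = $4,275 − $2,486 = $1,789.
Tuition Credit: $197,800 is below the $282,300 cutoff, so the full $1,100 applies.
Total: $8,073 + $1,789 + $1,100 = $10,962.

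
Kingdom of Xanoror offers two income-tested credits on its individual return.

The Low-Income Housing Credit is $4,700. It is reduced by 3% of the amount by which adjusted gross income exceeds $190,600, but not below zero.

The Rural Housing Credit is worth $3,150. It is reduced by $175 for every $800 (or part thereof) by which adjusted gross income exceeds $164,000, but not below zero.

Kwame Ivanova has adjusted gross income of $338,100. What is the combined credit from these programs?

$275

Low-Income Housing Credit: 3% of the $147,500 excess over $190,600 is $4,425; credit = $4,700 − $4,425 = $275.
Rural Housing Credit: income exceeds $164,000 by $174,100 → 218 increments × $175 = $38,150 ≥ base, so the credit is $0.
Total: $275 + $0 = $275.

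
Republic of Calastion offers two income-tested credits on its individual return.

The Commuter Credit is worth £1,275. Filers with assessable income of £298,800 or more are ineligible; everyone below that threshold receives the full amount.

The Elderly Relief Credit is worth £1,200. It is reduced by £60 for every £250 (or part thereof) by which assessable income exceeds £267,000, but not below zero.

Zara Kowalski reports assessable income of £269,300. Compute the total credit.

Commuter Credit: £269,300 is below the £298,800 cutoff, so the full £1,275 applies.
Elderly Relief Credit: income exceeds £267,000 by £2,300, which is 10 full-or-partial £250 increments; reduction = 10 × £60 = £600, leaving £600.
Total: £1,275 + £600 = £1,875.

£1,875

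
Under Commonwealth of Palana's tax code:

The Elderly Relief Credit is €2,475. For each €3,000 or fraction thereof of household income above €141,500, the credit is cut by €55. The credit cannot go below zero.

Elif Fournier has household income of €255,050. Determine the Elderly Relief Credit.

Elderly Relief Credit: income exceeds €141,500 by €113,550, which is 38 full-or-partial €3,000 increments; reduction = 38 × €55 = €2,090, leaving €385.

€385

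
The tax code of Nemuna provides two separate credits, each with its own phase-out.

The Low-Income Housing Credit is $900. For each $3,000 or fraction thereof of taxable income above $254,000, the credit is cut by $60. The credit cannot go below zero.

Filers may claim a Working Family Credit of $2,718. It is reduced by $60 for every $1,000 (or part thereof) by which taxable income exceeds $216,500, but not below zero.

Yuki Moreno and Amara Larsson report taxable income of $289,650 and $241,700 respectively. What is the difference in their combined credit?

Yuki ($289,650): Low-Income Housing Credit: income exceeds $254,000 by $35,650, which is 12 full-or-partial $3,000 increments; reduction = 12 × $60 = $720, leaving $180. Working Family Credit: income exceeds $216,500 by $73,150 → 74 increments × $60 = $4,440 ≥ base, so the credit is $0. total $180 + $0 = $180
Amara ($241,700): Low-Income Housing Credit: $241,700 is at or below the $254,000 threshold, so the full $900 applies. Working Family Credit: income exceeds $216,500 by $25,200, which is 26 full-or-partial $1,000 increments; reduction = 26 × $60 = $1,560, leaving $1,158. total $900 + $1,158 = $2,058
Difference: |$180 − $2,058| = $1,878.

$1,878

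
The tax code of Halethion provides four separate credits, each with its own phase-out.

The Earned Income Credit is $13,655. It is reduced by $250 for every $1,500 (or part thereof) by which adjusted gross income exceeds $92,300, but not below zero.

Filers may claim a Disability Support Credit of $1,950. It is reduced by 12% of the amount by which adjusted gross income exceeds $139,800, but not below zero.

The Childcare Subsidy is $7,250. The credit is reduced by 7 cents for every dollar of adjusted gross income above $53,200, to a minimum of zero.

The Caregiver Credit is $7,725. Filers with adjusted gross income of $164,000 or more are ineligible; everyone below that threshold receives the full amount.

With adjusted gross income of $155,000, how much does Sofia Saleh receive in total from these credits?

$11,130

Earned Income Credit: income exceeds $92,300 by $62,700, which is 42 full-or-partial $1,500 increments; reduction = 42 × $250 = $10,500, leaving $3,155.
Disability Support Credit: 12% of the $15,200 excess over $139,800 is $1,824; credit = $1,950 − $1,824 = $126.
Childcare Subsidy: 7% of the $101,800 excess over $53,200 is $7,126; credit = $7,250 − $7,126 = $124.
Caregiver Credit: $155,000 is below the $164,000 cutoff, so the full $7,725 applies.
Total: $3,155 + $126 + $124 + $7,725 = $11,130.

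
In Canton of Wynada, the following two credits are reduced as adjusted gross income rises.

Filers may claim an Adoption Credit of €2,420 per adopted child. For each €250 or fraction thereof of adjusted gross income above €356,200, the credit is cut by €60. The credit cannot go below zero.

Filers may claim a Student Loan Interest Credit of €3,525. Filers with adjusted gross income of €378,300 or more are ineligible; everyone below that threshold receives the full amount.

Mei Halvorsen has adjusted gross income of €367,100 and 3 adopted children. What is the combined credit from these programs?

Adoption Credit: base = 3 × €2,420 = €7,260. income exceeds €356,200 by €10,900, which is 44 full-or-partial €250 increments; reduction = 44 × €60 = €2,640, leaving €4,620.
Student Loan Interest Credit: €367,100 is below the €378,300 cutoff, so the full €3,525 applies.
Total: €4,620 + €3,525 = €8,145.

€8,145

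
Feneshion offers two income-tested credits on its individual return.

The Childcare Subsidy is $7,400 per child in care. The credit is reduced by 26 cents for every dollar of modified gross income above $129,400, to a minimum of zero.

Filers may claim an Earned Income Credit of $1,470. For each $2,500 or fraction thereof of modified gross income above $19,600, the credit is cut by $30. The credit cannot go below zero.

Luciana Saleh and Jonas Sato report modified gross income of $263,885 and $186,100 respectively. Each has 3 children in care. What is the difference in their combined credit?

$7,458

Luciana ($263,885): Childcare Subsidy: base = 3 × $7,400 = $22,200. 26% of the $134,485 excess over $129,400 is $34,966.10 ≥ base, so the credit is $0. Earned Income Credit: income exceeds $19,600 by $244,285 → 98 increments × $30 = $2,940 ≥ base, so the credit is $0. total $0 + $0 = $0
Jonas ($186,100): Childcare Subsidy: base = 3 × $7,400 = $22,200. 26% of the $56,700 excess over $129,400 is $14,742; credit = $22,200 − $14,742 = $7,458. Earned Income Credit: income exceeds $19,600 by $166,500 → 67 increments × $30 = $2,010 ≥ base, so the credit is $0. total $7,458 + $0 = $7,458
Difference: |$0 − $7,458| = $7,458.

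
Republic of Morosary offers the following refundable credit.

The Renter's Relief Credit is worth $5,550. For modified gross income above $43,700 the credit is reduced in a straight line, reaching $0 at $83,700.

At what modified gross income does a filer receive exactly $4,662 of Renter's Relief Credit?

$50,100

$4,662 is 4,662/5,550 of the full $5,550, so 888/5,550 of the $40,000 range has been used: income = $43,700 + $40,000 × 888/5,550 = $50,100.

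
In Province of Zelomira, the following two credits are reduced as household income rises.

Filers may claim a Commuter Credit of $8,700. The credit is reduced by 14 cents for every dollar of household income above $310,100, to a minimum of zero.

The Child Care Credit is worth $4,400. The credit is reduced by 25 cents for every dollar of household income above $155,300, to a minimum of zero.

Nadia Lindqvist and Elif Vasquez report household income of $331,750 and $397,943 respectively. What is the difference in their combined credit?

$5,669

Nadia ($331,750): Commuter Credit: 14% of the $21,650 excess over $310,100 is $3,031; credit = $8,700 − $3,031 = $5,669. Child Care Credit: 25% of the $176,450 excess over $155,300 is $44,112.50 ≥ base, so the credit is $0. total $5,669 + $0 = $5,669
Elif ($397,943): Commuter Credit: 14% of the $87,843 excess over $310,100 is $12,298.02 ≥ base, so the credit is $0. Child Care Credit: 25% of the $242,643 excess over $155,300 is $60,660.75 ≥ base, so the credit is $0. total $0 + $0 = $0
Difference: |$5,669 − $0| = $5,669.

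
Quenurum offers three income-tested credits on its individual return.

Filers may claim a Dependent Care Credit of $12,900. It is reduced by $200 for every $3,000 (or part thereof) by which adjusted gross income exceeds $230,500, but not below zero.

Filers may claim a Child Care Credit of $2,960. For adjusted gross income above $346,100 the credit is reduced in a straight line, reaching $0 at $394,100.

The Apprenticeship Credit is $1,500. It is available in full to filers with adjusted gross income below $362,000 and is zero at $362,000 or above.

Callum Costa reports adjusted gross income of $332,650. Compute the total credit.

Dependent Care Credit: income exceeds $230,500 by $102,150, which is 35 full-or-partial $3,000 increments; reduction = 35 × $200 = $7,000, leaving $5,900.
Child Care Credit: $332,650 is at or below the $346,100 threshold, so the full $2,960 applies.
Apprenticeship Credit: $332,650 is below the $362,000 cutoff, so the full $1,500 applies.
Total: $5,900 + $2,960 + $1,500 = $10,360.

$10,360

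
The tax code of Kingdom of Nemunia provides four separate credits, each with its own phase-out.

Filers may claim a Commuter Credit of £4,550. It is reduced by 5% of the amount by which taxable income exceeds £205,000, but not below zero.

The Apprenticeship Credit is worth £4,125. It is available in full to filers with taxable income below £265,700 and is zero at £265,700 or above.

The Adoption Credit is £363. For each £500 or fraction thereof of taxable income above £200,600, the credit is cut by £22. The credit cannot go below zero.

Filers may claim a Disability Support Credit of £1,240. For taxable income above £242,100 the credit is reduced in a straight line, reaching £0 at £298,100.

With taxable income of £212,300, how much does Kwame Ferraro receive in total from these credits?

£9,550

Commuter Credit: 5% of the £7,300 excess over £205,000 is £365; credit = £4,550 − £365 = £4,185.
Apprenticeship Credit: £212,300 is below the £265,700 cutoff, so the full £4,125 applies.
Adoption Credit: income exceeds £200,600 by £11,700 → 24 increments × £22 = £528 ≥ base, so the credit is £0.
Disability Support Credit: £212,300 is at or below the £242,100 threshold, so the full £1,240 applies.
Total: £4,185 + £4,125 + £0 + £1,240 = £9,550.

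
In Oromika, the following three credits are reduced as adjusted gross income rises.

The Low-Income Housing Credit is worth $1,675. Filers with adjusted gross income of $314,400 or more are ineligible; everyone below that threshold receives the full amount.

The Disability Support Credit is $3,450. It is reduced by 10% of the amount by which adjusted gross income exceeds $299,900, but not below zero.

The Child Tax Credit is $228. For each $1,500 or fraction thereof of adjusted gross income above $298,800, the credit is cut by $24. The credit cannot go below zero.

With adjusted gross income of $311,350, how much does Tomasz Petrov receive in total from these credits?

Low-Income Housing Credit: $311,350 is below the $314,400 cutoff, so the full $1,675 applies.
Disability Support Credit: 10% of the $11,450 excess over $299,900 is $1,145; credit = $3,450 − $1,145 = $2,305.
Child Tax Credit: income exceeds $298,800 by $12,550, which is 9 full-or-partial $1,500 increments; reduction = 9 × $24 = $216, leaving $12.
Total: $1,675 + $2,305 + $12 = $3,992.

$3,992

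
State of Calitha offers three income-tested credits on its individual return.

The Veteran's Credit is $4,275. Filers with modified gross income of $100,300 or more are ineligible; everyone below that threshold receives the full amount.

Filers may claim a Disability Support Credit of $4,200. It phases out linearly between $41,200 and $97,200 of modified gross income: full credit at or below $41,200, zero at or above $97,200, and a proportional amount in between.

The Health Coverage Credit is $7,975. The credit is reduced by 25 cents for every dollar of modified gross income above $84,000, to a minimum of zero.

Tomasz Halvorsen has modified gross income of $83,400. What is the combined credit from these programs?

$13,285

Veteran's Credit: $83,400 is below the $100,300 cutoff, so the full $4,275 applies.
Disability Support Credit: $83,400 is $42,200 into a $56,000 phase-out range, leaving 13,800/56,000 of the credit: $4,200 × 13,800/56,000 = $1,035.
Health Coverage Credit: $83,400 is at or below the $84,000 threshold, so the full $7,975 applies.
Total: $4,275 + $1,035 + $7,975 = $13,285.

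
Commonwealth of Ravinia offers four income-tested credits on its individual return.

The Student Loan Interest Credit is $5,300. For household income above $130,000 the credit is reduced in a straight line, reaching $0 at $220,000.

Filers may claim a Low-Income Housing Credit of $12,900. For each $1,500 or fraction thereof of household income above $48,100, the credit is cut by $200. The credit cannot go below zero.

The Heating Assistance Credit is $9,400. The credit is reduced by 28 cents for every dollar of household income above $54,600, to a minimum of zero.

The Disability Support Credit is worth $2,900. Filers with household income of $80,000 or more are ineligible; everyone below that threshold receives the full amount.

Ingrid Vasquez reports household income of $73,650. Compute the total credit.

$21,566

Student Loan Interest Credit: $73,650 is at or below the $130,000 threshold, so the full $5,300 applies.
Low-Income Housing Credit: income exceeds $48,100 by $25,550, which is 18 full-or-partial $1,500 increments; reduction = 18 × $200 = $3,600, leaving $9,300.
Heating Assistance Credit: 28% of the $19,050 excess over $54,600 is $5,334; credit = $9,400 − $5,334 = $4,066.
Disability Support Credit: $73,650 is below the $80,000 cutoff, so the full $2,900 applies.
Total: $5,300 + $9,300 + $4,066 + $2,900 = $21,566.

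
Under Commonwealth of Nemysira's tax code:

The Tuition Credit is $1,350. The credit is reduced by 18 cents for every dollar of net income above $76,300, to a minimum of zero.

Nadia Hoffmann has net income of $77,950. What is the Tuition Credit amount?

$1,053

Tuition Credit: 18% of the $1,650 excess over $76,300 is $297; credit = $1,350 − $297 = $1,053.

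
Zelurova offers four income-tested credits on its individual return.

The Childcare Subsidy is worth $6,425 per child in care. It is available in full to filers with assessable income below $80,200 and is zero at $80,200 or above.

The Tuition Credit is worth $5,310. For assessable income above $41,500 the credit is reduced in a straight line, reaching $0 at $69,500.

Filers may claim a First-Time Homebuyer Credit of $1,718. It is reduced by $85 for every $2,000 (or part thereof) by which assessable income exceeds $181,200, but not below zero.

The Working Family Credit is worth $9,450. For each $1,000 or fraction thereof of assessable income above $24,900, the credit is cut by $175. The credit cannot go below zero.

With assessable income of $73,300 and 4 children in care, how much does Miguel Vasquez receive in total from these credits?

$28,293

Childcare Subsidy: base = 4 × $6,425 = $25,700. $73,300 is below the $80,200 cutoff, so the full $25,700 applies.
Tuition Credit: $73,300 is at or above $69,500, so the credit is $0.
First-Time Homebuyer Credit: $73,300 is at or below the $181,200 threshold, so the full $1,718 applies.
Working Family Credit: income exceeds $24,900 by $48,400, which is 49 full-or-partial $1,000 increments; reduction = 49 × $175 = $8,575, leaving $875.
Total: $25,700 + $0 + $1,718 + $875 = $28,293.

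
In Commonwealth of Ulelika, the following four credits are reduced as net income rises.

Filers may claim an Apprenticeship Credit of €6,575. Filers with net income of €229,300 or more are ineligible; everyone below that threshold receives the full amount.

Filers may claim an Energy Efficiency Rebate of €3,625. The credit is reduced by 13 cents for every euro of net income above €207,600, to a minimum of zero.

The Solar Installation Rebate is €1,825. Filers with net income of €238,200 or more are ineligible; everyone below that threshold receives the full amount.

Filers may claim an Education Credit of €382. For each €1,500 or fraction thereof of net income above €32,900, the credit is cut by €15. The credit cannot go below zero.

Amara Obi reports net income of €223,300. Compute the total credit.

Apprenticeship Credit: €223,300 is below the €229,300 cutoff, so the full €6,575 applies.
Energy Efficiency Rebate: 13% of the €15,700 excess over €207,600 is €2,041; credit = €3,625 − €2,041 = €1,584.
Solar Installation Rebate: €223,300 is below the €238,200 cutoff, so the full €1,825 applies.
Education Credit: income exceeds €32,900 by €190,400 → 127 increments × €15 = €1,905 ≥ base, so the credit is €0.
Total: €6,575 + €1,584 + €1,825 + €0 = €9,984.

€9,984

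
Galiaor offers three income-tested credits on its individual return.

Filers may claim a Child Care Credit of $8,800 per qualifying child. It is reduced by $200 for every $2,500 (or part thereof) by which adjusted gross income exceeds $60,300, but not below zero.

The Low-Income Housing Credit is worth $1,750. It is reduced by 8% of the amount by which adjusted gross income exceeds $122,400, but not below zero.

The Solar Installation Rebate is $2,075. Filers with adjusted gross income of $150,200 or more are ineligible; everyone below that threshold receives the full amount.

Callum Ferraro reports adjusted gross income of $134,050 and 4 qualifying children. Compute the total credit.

Child Care Credit: base = 4 × $8,800 = $35,200. income exceeds $60,300 by $73,750, which is 30 full-or-partial $2,500 increments; reduction = 30 × $200 = $6,000, leaving $29,200.
Low-Income Housing Credit: 8% of the $11,650 excess over $122,400 is $932; credit = $1,750 − $932 = $818.
Solar Installation Rebate: $134,050 is below the $150,200 cutoff, so the full $2,075 applies.
Total: $29,200 + $818 + $2,075 = $32,093.

$32,093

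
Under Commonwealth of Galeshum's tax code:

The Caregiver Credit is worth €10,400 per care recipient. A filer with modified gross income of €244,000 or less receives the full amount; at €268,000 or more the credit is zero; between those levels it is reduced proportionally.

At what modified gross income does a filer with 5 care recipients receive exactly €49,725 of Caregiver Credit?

€245,050

Full credit = 5 × €10,400 = €52,000.
€49,725 is 49,725/52,000 of the full €52,000, so 2,275/52,000 of the €24,000 range has been used: income = €244,000 + €24,000 × 2,275/52,000 = €245,050.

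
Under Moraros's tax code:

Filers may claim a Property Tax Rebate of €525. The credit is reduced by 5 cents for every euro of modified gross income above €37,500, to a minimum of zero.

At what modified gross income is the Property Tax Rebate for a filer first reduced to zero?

The credit falls by 5% of each euro above €37,500, so it reaches zero when the excess is €525 / 5% = €10,500: income = €37,500 + €10,500 = €48,000.

€48,000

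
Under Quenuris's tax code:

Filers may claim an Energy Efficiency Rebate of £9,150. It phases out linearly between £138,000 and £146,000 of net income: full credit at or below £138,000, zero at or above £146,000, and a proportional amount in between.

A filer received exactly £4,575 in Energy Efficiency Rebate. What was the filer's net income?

£142,000

£4,575 is 4,575/9,150 of the full £9,150, so 4,575/9,150 of the £8,000 range has been used: income = £138,000 + £8,000 × 4,575/9,150 = £142,000.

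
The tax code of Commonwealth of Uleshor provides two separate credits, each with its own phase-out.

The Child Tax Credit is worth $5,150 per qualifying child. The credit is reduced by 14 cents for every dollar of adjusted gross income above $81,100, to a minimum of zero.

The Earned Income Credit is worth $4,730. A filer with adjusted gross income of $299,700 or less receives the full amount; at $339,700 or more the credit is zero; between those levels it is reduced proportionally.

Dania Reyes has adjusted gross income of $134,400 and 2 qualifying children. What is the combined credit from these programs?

Child Tax Credit: base = 2 × $5,150 = $10,300. 14% of the $53,300 excess over $81,100 is $7,462; credit = $10,300 − $7,462 = $2,838.
Earned Income Credit: $134,400 is at or below the $299,700 threshold, so the full $4,730 applies.
Total: $2,838 + $4,730 = $7,568.

$7,568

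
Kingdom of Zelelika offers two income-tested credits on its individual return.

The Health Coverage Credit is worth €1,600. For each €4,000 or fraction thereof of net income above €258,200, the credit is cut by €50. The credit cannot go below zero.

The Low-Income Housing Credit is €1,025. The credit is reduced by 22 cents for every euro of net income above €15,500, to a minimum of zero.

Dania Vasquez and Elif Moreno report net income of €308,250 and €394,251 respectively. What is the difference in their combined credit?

Dania (€308,250): Health Coverage Credit: income exceeds €258,200 by €50,050, which is 13 full-or-partial €4,000 increments; reduction = 13 × €50 = €650, leaving €950. Low-Income Housing Credit: 22% of the €292,750 excess over €15,500 is €64,405 ≥ base, so the credit is €0. total €950 + €0 = €950
Elif (€394,251): Health Coverage Credit: income exceeds €258,200 by €136,051 → 35 increments × €50 = €1,750 ≥ base, so the credit is €0. Low-Income Housing Credit: 22% of the €378,751 excess over €15,500 is €83,325.22 ≥ base, so the credit is €0. total €0 + €0 = €0
Difference: |€950 − €0| = €950.

€950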